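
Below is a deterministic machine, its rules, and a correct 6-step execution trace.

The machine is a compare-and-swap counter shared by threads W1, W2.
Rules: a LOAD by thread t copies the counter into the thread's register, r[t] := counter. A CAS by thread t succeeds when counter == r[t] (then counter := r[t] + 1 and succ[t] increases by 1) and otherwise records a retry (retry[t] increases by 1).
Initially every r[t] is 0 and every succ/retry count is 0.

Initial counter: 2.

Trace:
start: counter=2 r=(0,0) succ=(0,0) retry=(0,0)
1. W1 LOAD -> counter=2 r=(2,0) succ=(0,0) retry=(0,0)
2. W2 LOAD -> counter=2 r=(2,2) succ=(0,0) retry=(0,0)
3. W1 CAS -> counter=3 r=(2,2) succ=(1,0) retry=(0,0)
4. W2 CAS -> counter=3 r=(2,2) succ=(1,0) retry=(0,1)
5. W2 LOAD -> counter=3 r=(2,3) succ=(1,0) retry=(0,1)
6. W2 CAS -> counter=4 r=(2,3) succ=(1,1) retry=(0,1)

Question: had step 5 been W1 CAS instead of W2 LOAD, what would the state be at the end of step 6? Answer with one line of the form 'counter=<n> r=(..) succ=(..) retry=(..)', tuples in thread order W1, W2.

(re-executing from step 5 with the substitution; state before step 5: counter=3 r=(2,2) succ=(1,0) retry=(0,1))
5. W1 CAS -> counter=3 r=(2,2) succ=(1,0) retry=(1,1)
6. W2 CAS -> counter=3 r=(2,2) succ=(1,0) retry=(1,2)

counter=3 r=(2,2) succ=(1,0) retry=(1,2)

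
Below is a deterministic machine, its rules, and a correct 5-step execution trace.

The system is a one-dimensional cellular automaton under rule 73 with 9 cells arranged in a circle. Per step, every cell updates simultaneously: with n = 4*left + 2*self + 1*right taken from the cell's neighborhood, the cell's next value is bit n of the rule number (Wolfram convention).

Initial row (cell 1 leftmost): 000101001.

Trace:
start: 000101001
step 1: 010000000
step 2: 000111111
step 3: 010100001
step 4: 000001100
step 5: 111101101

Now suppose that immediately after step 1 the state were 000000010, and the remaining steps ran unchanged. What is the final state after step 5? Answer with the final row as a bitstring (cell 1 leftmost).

state after step 1 := 000000010
step 2: 111111000
step 3: 100001010
step 4: 001100000
step 5: 101101111

101101111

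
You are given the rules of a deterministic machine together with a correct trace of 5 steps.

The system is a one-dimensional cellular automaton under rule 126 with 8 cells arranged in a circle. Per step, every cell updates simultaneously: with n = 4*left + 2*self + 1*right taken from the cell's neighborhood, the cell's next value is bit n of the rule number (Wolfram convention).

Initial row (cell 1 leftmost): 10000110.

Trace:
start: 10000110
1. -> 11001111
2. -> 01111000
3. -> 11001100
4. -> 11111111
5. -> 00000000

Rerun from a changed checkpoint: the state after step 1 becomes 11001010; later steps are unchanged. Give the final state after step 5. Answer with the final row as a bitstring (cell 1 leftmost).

00000000

state after step 1 := 11001010
2. -> 11111111
3. -> 00000000
4. -> 00000000
5. -> 00000000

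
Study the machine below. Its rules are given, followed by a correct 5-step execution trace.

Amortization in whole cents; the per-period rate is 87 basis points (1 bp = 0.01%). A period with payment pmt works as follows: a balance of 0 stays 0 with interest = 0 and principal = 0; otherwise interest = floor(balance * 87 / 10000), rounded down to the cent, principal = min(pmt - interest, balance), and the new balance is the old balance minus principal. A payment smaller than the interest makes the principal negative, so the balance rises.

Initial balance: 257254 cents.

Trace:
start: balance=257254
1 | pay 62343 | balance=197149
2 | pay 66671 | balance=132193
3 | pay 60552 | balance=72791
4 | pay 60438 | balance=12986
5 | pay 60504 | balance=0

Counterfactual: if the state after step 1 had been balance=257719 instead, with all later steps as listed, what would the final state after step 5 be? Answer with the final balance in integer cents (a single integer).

state after step 1 := balance=257719
2 | pay 66671 | balance=193290
3 | pay 60552 | balance=134419
4 | pay 60438 | balance=75150
5 | pay 60504 | balance=15299

15299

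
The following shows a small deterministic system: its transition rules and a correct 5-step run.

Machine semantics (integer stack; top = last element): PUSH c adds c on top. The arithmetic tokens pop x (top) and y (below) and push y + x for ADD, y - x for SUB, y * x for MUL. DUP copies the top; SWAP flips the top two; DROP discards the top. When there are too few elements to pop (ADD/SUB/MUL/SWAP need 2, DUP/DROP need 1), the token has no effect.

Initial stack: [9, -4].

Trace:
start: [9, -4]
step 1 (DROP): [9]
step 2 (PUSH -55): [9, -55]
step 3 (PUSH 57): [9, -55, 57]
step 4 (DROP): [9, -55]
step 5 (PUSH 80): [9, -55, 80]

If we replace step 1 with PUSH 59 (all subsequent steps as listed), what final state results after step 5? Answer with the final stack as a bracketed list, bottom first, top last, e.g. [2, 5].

(re-executing from step 1 with the substitution; state before step 1: [9, -4])
step 1 (PUSH 59): [9, -4, 59]
step 2 (PUSH -55): [9, -4, 59, -55]
step 3 (PUSH 57): [9, -4, 59, -55, 57]
step 4 (DROP): [9, -4, 59, -55]
step 5 (PUSH 80): [9, -4, 59, -55, 80]

[9, -4, 59, -55, 80]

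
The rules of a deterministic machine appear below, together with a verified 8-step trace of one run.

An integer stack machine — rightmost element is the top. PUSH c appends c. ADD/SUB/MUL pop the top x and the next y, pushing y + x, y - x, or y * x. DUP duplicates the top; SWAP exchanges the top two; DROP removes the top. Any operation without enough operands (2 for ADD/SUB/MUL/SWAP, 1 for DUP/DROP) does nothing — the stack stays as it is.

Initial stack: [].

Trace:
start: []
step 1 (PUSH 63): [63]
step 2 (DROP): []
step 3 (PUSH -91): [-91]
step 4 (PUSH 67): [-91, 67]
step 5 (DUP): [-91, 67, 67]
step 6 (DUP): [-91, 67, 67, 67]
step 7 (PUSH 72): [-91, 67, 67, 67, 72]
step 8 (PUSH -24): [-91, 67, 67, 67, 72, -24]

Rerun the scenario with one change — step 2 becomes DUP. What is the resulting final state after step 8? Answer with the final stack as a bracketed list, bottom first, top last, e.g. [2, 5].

[63, 63, -91, 67, 67, 67, 72, -24]

(re-executing from step 2 with the substitution; state before step 2: [63])
step 2 (DUP): [63, 63]
step 3 (PUSH -91): [63, 63, -91]
step 4 (PUSH 67): [63, 63, -91, 67]
step 5 (DUP): [63, 63, -91, 67, 67]
step 6 (DUP): [63, 63, -91, 67, 67, 67]
step 7 (PUSH 72): [63, 63, -91, 67, 67, 67, 72]
step 8 (PUSH -24): [63, 63, -91, 67, 67, 67, 72, -24]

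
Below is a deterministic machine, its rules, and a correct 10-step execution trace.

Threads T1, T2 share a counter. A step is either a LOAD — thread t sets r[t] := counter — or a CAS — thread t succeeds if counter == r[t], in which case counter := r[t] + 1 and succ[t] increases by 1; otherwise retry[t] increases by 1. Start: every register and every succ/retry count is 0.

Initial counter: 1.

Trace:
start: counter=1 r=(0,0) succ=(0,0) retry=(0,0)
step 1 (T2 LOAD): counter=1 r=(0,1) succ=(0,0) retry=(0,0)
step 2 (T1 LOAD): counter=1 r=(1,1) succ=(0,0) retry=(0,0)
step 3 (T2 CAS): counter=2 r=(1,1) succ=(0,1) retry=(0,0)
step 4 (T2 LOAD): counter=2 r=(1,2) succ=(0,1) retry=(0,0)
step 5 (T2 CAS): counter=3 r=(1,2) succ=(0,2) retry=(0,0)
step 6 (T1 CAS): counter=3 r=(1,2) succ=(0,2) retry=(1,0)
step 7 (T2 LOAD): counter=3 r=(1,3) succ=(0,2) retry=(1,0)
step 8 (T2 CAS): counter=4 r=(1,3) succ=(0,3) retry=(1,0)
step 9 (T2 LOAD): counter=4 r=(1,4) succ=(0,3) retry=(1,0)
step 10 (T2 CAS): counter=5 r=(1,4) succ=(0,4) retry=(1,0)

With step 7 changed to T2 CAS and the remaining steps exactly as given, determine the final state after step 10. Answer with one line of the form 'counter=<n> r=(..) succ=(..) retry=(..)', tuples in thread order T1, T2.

counter=4 r=(1,3) succ=(0,3) retry=(1,2)

(re-executing from step 7 with the substitution; state before step 7: counter=3 r=(1,2) succ=(0,2) retry=(1,0))
step 7 (T2 CAS): counter=3 r=(1,2) succ=(0,2) retry=(1,1)
step 8 (T2 CAS): counter=3 r=(1,2) succ=(0,2) retry=(1,2)
step 9 (T2 LOAD): counter=3 r=(1,3) succ=(0,2) retry=(1,2)
step 10 (T2 CAS): counter=4 r=(1,3) succ=(0,3) retry=(1,2)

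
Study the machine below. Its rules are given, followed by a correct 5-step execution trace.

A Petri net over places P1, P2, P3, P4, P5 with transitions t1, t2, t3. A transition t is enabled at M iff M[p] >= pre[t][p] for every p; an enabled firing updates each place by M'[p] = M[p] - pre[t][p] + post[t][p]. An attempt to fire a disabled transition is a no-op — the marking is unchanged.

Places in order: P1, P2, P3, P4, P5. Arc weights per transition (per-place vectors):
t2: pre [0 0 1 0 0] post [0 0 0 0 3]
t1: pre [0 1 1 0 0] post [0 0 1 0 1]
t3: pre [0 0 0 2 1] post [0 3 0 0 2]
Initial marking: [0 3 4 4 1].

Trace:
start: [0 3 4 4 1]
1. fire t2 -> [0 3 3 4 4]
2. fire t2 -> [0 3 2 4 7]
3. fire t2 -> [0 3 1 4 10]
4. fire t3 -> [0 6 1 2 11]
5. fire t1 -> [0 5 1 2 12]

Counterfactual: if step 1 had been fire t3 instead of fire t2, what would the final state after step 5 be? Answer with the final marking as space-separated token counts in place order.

(re-executing from step 1 with the substitution; state before step 1: [0 3 4 4 1])
1. fire t3 -> [0 6 4 2 2]
2. fire t2 -> [0 6 3 2 5]
3. fire t2 -> [0 6 2 2 8]
4. fire t3 -> [0 9 2 0 9]
5. fire t1 -> [0 8 2 0 10]

0 8 2 0 10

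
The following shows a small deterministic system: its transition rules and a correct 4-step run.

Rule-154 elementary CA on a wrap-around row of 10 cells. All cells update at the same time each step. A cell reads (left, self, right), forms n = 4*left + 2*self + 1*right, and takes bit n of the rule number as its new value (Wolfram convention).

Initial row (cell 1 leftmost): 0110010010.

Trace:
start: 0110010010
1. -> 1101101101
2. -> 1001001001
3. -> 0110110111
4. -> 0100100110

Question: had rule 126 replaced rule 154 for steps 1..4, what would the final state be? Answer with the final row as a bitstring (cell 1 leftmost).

0000000000

(re-executing steps 1..4 under rule 126; state before step 1: 0110010010)
1. -> 1111111111
2. -> 0000000000
3. -> 0000000000
4. -> 0000000000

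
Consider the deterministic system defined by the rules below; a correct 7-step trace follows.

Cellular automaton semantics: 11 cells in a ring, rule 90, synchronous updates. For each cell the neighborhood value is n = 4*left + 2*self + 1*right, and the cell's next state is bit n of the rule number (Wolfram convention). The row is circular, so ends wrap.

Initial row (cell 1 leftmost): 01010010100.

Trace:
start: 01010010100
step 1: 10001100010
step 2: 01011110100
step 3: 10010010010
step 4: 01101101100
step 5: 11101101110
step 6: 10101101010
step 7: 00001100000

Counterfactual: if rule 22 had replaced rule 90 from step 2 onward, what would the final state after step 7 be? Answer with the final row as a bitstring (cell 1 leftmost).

11010010110

(re-executing steps 2..7 under rule 22; state before step 2: 10001100010)
step 2: 11010010110
step 3: 00011110000
step 4: 00100001000
step 5: 01110011100
step 6: 10001100010
step 7: 11010010110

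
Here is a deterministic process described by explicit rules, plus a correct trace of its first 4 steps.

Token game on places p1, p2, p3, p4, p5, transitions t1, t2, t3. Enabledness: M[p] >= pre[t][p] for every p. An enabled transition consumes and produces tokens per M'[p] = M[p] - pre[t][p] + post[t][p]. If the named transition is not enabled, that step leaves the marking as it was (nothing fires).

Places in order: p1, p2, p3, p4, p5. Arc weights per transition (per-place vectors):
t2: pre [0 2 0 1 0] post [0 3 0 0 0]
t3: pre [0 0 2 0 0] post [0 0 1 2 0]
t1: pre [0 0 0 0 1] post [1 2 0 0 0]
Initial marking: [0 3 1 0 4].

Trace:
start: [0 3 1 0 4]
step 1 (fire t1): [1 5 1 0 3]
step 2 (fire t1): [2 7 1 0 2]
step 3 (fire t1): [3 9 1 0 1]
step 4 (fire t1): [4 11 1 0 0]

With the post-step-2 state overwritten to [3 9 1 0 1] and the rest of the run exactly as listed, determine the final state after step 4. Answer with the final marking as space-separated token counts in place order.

4 11 1 0 0

state after step 2 := [3 9 1 0 1]
step 3 (fire t1): [4 11 1 0 0]
step 4 (fire t1): [4 11 1 0 0]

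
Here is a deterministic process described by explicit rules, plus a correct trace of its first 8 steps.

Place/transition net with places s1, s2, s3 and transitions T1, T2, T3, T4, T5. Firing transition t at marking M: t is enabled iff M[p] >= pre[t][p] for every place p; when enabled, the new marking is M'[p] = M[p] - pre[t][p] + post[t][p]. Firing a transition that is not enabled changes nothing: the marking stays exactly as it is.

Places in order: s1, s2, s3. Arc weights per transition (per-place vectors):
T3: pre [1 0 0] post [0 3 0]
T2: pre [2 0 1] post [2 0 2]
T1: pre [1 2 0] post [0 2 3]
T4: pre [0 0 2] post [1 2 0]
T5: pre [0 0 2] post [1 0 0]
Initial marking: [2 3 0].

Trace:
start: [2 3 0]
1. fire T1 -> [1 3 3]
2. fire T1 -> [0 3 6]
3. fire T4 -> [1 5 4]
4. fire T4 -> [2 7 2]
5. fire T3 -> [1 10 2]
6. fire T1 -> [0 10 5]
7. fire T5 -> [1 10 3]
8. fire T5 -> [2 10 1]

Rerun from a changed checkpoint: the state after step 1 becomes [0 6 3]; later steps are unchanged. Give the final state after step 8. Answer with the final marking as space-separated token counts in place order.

state after step 1 := [0 6 3]
2. fire T1 -> [0 6 3]
3. fire T4 -> [1 8 1]
4. fire T4 -> [1 8 1]
5. fire T3 -> [0 11 1]
6. fire T1 -> [0 11 1]
7. fire T5 -> [0 11 1]
8. fire T5 -> [0 11 1]

0 11 1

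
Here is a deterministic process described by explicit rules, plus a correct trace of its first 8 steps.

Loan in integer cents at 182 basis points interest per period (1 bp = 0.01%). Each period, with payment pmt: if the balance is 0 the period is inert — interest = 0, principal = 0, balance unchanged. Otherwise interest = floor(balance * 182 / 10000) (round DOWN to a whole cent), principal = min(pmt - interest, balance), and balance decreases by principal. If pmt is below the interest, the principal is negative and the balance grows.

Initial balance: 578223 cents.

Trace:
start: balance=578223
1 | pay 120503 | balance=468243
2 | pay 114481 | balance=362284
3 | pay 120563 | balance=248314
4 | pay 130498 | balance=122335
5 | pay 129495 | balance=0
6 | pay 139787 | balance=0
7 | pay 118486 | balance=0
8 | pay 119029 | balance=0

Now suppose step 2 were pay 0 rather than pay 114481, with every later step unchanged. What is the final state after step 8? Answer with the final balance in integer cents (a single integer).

0

(re-executing from step 2 with the substitution; state before step 2: balance=468243)
2 | pay 0 | balance=476765
3 | pay 120563 | balance=364879
4 | pay 130498 | balance=241021
5 | pay 129495 | balance=115912
6 | pay 139787 | balance=0
7 | pay 118486 | balance=0
8 | pay 119029 | balance=0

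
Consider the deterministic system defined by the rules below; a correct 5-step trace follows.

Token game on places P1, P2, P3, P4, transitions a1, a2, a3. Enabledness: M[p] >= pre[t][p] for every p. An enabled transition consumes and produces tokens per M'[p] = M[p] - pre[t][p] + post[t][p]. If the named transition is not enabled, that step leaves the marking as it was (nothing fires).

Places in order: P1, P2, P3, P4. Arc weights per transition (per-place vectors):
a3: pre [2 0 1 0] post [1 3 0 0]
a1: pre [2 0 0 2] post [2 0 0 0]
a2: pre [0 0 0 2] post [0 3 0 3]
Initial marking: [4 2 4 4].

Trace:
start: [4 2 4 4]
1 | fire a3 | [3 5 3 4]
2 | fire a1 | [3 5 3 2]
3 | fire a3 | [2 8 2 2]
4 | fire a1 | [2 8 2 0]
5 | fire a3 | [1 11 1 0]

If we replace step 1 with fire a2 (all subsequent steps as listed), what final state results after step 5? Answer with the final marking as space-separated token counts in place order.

2 11 2 1

(re-executing from step 1 with the substitution; state before step 1: [4 2 4 4])
1 | fire a2 | [4 5 4 5]
2 | fire a1 | [4 5 4 3]
3 | fire a3 | [3 8 3 3]
4 | fire a1 | [3 8 3 1]
5 | fire a3 | [2 11 2 1]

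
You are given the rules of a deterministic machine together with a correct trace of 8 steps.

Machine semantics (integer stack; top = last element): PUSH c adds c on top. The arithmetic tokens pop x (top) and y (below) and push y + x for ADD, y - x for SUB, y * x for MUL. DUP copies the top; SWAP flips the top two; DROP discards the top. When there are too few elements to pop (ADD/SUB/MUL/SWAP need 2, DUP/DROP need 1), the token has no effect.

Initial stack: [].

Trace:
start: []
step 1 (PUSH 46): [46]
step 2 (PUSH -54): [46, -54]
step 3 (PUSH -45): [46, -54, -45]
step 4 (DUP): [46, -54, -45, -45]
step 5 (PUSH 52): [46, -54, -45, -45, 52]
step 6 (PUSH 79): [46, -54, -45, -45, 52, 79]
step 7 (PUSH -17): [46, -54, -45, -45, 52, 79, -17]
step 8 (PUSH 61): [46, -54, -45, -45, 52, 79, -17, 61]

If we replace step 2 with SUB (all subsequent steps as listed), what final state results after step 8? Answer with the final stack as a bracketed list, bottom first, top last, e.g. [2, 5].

[46, -45, -45, 52, 79, -17, 61]

(re-executing from step 2 with the substitution; state before step 2: [46])
step 2 (SUB): [46]
step 3 (PUSH -45): [46, -45]
step 4 (DUP): [46, -45, -45]
step 5 (PUSH 52): [46, -45, -45, 52]
step 6 (PUSH 79): [46, -45, -45, 52, 79]
step 7 (PUSH -17): [46, -45, -45, 52, 79, -17]
step 8 (PUSH 61): [46, -45, -45, 52, 79, -17, 61]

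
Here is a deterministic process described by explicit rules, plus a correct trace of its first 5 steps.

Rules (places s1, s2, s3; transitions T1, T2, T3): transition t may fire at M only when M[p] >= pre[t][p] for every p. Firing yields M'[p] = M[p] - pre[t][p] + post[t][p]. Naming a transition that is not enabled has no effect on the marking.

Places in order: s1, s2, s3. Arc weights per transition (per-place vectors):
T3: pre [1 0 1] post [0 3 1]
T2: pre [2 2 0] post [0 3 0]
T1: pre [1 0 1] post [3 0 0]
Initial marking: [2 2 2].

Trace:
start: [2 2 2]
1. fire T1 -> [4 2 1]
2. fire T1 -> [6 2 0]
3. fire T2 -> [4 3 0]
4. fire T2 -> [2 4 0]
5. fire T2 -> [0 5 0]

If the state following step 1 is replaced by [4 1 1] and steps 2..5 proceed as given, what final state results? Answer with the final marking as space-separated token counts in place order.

6 1 0

state after step 1 := [4 1 1]
2. fire T1 -> [6 1 0]
3. fire T2 -> [6 1 0]
4. fire T2 -> [6 1 0]
5. fire T2 -> [6 1 0]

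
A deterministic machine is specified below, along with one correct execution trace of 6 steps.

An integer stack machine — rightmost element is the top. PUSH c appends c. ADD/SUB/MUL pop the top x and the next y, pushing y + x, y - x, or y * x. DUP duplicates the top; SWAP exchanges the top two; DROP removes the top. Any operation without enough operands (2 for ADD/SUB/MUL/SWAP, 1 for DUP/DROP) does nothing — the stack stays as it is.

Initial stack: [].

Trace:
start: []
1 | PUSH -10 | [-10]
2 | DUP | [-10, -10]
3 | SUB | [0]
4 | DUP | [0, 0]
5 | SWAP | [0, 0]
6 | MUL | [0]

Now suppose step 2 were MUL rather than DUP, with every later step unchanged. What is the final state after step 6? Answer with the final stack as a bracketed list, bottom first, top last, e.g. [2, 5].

(re-executing from step 2 with the substitution; state before step 2: [-10])
2 | MUL | [-10]
3 | SUB | [-10]
4 | DUP | [-10, -10]
5 | SWAP | [-10, -10]
6 | MUL | [100]

[100]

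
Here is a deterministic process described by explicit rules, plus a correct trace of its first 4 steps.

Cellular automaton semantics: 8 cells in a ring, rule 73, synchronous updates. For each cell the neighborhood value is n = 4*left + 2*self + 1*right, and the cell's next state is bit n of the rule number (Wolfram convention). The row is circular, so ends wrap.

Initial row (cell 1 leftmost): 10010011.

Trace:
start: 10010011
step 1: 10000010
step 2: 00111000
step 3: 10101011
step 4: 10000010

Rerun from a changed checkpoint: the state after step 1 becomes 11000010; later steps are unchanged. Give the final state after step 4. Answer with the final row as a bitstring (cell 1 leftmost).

state after step 1 := 11000010
step 2: 11011000
step 3: 11011010
step 4: 11011000

11011000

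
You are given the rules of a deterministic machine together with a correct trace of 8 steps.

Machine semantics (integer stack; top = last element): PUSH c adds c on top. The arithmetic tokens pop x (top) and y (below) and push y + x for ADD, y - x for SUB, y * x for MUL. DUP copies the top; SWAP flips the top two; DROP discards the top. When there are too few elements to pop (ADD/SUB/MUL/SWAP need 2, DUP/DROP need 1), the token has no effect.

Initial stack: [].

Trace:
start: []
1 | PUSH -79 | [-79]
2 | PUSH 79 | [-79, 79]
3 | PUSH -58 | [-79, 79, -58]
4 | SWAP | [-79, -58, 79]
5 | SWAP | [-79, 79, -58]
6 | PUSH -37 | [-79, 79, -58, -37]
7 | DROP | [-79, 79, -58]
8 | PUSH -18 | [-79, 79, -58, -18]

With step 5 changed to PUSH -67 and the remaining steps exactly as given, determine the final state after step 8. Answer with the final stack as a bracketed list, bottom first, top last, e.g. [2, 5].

(re-executing from step 5 with the substitution; state before step 5: [-79, -58, 79])
5 | PUSH -67 | [-79, -58, 79, -67]
6 | PUSH -37 | [-79, -58, 79, -67, -37]
7 | DROP | [-79, -58, 79, -67]
8 | PUSH -18 | [-79, -58, 79, -67, -18]

[-79, -58, 79, -67, -18]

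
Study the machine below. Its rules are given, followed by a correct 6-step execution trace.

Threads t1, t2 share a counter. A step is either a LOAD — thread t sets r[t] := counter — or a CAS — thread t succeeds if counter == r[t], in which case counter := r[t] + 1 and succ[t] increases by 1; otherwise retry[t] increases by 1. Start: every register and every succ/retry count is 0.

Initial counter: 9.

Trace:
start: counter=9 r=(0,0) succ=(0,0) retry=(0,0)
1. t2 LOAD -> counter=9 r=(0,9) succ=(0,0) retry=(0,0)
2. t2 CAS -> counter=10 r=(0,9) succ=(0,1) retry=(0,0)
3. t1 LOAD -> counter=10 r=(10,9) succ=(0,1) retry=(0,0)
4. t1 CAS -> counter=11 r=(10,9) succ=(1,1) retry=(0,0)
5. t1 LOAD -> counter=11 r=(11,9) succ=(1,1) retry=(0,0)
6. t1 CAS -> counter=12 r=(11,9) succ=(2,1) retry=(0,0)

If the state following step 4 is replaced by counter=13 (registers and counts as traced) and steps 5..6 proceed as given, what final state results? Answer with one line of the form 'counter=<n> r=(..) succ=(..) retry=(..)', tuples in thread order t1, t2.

counter=14 r=(13,9) succ=(2,1) retry=(0,0)

state after step 4 := counter=13 r=(10,9) succ=(1,1) retry=(0,0)
5. t1 LOAD -> counter=13 r=(13,9) succ=(1,1) retry=(0,0)
6. t1 CAS -> counter=14 r=(13,9) succ=(2,1) retry=(0,0)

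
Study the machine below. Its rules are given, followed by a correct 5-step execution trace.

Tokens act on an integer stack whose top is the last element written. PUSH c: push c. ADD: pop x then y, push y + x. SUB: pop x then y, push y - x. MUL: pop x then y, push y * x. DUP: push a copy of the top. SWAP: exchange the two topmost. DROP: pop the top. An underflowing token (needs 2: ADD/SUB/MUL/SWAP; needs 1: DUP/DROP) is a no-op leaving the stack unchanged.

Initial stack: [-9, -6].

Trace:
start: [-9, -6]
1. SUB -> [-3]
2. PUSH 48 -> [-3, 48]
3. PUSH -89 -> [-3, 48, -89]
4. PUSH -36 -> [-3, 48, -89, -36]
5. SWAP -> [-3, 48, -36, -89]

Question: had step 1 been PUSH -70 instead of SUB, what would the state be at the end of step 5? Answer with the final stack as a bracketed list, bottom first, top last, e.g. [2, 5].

[-9, -6, -70, 48, -36, -89]

(re-executing from step 1 with the substitution; state before step 1: [-9, -6])
1. PUSH -70 -> [-9, -6, -70]
2. PUSH 48 -> [-9, -6, -70, 48]
3. PUSH -89 -> [-9, -6, -70, 48, -89]
4. PUSH -36 -> [-9, -6, -70, 48, -89, -36]
5. SWAP -> [-9, -6, -70, 48, -36, -89]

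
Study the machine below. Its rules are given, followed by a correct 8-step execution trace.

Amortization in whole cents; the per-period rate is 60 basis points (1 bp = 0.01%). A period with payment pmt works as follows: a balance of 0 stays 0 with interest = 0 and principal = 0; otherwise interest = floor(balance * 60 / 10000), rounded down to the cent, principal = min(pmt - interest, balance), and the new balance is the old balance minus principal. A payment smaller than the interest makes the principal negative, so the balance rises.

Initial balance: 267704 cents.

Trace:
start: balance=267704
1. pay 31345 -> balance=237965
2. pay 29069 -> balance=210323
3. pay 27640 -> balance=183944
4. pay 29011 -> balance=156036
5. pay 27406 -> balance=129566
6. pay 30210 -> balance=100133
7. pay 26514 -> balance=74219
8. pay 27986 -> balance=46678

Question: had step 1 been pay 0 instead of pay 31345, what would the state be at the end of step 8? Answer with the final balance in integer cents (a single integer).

79365

(re-executing from step 1 with the substitution; state before step 1: balance=267704)
1. pay 0 -> balance=269310
2. pay 29069 -> balance=241856
3. pay 27640 -> balance=215667
4. pay 29011 -> balance=187950
5. pay 27406 -> balance=161671
6. pay 30210 -> balance=132431
7. pay 26514 -> balance=106711
8. pay 27986 -> balance=79365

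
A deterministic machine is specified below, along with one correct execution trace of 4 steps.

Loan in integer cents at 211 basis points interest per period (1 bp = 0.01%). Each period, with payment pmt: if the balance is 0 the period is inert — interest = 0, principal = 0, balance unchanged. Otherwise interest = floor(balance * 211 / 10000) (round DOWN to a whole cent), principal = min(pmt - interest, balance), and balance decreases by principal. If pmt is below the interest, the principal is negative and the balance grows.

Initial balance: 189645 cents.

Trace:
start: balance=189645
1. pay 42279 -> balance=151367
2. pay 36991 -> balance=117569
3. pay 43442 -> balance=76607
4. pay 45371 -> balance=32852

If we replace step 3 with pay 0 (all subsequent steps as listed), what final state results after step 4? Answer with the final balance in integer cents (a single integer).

77211

(re-executing from step 3 with the substitution; state before step 3: balance=117569)
3. pay 0 -> balance=120049
4. pay 45371 -> balance=77211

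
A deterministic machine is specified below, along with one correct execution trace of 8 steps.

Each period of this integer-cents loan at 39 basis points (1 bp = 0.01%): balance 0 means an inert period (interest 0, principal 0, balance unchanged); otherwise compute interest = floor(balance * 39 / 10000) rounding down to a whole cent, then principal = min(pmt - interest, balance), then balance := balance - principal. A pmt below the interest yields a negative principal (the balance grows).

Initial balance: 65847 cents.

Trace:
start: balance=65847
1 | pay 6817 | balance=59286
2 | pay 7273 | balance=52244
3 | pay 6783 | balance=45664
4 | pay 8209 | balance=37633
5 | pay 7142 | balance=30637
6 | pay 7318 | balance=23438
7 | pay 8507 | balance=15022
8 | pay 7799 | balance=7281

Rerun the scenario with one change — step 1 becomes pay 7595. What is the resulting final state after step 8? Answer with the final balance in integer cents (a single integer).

6482

(re-executing from step 1 with the substitution; state before step 1: balance=65847)
1 | pay 7595 | balance=58508
2 | pay 7273 | balance=51463
3 | pay 6783 | balance=44880
4 | pay 8209 | balance=36846
5 | pay 7142 | balance=29847
6 | pay 7318 | balance=22645
7 | pay 8507 | balance=14226
8 | pay 7799 | balance=6482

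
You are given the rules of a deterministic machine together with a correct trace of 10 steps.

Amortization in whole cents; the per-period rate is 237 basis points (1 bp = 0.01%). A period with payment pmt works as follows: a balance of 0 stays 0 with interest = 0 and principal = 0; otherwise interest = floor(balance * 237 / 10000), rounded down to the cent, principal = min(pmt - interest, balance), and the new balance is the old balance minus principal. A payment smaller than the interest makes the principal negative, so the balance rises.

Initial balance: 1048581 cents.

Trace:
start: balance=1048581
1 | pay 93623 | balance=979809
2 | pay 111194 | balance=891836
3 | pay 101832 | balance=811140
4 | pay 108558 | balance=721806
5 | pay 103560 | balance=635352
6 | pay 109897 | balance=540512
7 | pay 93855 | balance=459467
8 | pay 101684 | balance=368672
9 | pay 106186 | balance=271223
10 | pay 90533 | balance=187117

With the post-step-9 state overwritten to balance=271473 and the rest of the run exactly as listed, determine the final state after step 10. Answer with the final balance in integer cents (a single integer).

187373

state after step 9 := balance=271473
10 | pay 90533 | balance=187373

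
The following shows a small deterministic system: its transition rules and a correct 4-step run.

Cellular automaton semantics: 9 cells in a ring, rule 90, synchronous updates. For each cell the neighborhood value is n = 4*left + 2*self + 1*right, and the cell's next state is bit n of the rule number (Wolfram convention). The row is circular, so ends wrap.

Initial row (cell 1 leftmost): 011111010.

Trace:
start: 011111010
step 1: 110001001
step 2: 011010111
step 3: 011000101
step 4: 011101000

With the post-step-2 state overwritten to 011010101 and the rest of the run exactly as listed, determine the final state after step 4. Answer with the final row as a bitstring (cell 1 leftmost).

state after step 2 := 011010101
step 3: 011000000
step 4: 111100000

111100000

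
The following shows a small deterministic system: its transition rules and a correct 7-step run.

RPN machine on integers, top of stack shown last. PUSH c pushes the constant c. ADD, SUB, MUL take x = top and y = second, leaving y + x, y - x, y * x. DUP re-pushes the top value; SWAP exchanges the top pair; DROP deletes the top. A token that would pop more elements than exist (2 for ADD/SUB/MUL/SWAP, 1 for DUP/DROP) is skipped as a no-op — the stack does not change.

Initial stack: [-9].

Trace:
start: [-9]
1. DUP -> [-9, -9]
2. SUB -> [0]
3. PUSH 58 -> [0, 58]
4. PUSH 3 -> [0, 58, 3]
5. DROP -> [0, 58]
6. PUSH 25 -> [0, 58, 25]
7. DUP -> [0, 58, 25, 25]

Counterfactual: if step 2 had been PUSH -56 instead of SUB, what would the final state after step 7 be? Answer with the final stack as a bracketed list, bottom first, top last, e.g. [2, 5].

(re-executing from step 2 with the substitution; state before step 2: [-9, -9])
2. PUSH -56 -> [-9, -9, -56]
3. PUSH 58 -> [-9, -9, -56, 58]
4. PUSH 3 -> [-9, -9, -56, 58, 3]
5. DROP -> [-9, -9, -56, 58]
6. PUSH 25 -> [-9, -9, -56, 58, 25]
7. DUP -> [-9, -9, -56, 58, 25, 25]

[-9, -9, -56, 58, 25, 25]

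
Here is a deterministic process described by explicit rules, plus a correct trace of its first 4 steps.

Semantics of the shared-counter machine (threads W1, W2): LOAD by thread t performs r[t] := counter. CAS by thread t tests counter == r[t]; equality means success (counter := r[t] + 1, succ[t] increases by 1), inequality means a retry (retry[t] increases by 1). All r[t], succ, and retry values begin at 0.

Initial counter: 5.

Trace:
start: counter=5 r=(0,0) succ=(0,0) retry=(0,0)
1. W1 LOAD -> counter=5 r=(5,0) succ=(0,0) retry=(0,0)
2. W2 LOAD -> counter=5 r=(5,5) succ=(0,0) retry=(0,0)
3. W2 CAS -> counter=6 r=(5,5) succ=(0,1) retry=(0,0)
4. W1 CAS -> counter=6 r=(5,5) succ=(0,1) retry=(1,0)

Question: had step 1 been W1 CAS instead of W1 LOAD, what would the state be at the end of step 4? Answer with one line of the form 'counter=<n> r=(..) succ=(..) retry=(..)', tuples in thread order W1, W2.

counter=6 r=(0,5) succ=(0,1) retry=(2,0)

(re-executing from step 1 with the substitution; state before step 1: counter=5 r=(0,0) succ=(0,0) retry=(0,0))
1. W1 CAS -> counter=5 r=(0,0) succ=(0,0) retry=(1,0)
2. W2 LOAD -> counter=5 r=(0,5) succ=(0,0) retry=(1,0)
3. W2 CAS -> counter=6 r=(0,5) succ=(0,1) retry=(1,0)
4. W1 CAS -> counter=6 r=(0,5) succ=(0,1) retry=(2,0)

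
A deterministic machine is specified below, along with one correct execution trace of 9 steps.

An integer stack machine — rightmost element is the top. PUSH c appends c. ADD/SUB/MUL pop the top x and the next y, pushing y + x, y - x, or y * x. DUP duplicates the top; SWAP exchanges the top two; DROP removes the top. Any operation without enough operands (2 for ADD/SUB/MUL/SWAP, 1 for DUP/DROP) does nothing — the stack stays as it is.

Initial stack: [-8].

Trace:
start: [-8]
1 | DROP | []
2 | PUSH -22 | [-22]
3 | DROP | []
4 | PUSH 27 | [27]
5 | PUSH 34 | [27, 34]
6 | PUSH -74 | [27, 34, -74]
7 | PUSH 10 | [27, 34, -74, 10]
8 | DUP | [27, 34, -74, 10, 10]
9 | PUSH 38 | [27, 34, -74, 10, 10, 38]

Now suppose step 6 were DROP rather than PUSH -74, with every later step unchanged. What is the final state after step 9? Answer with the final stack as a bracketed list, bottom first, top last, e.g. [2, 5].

[27, 10, 10, 38]

(re-executing from step 6 with the substitution; state before step 6: [27, 34])
6 | DROP | [27]
7 | PUSH 10 | [27, 10]
8 | DUP | [27, 10, 10]
9 | PUSH 38 | [27, 10, 10, 38]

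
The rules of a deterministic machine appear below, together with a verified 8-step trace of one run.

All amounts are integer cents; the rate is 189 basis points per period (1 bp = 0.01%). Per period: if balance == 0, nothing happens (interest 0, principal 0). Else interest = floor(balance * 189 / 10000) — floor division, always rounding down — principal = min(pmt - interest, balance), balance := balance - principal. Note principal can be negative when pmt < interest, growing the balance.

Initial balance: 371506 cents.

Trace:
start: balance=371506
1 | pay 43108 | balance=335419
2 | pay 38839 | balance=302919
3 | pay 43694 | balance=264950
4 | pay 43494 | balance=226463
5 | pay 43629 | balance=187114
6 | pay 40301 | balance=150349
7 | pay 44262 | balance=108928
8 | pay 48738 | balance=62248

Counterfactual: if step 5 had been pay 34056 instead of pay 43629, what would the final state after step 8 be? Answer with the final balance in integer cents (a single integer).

72374

(re-executing from step 5 with the substitution; state before step 5: balance=226463)
5 | pay 34056 | balance=196687
6 | pay 40301 | balance=160103
7 | pay 44262 | balance=118866
8 | pay 48738 | balance=72374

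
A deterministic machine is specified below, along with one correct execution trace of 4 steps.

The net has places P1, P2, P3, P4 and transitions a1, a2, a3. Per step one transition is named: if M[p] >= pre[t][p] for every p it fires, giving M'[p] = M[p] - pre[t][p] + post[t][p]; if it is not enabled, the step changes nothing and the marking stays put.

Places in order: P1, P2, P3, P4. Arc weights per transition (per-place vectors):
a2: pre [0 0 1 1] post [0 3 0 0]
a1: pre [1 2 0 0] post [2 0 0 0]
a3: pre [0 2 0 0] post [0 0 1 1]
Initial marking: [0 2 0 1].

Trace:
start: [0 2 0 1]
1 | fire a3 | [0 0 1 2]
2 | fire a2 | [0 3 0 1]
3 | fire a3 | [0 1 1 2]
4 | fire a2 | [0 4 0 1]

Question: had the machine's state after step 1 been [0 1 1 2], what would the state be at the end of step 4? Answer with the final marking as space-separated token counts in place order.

0 5 0 1

state after step 1 := [0 1 1 2]
2 | fire a2 | [0 4 0 1]
3 | fire a3 | [0 2 1 2]
4 | fire a2 | [0 5 0 1]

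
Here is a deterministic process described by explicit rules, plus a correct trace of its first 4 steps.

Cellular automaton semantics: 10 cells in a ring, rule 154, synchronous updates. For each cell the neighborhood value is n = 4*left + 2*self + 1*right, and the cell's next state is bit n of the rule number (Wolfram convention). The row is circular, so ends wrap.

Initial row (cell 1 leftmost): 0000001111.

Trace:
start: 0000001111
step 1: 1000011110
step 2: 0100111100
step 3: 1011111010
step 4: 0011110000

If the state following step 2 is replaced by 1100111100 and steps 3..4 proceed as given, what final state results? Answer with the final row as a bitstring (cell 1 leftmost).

state after step 2 := 1100111100
step 3: 1011111011
step 4: 0011110011

0011110011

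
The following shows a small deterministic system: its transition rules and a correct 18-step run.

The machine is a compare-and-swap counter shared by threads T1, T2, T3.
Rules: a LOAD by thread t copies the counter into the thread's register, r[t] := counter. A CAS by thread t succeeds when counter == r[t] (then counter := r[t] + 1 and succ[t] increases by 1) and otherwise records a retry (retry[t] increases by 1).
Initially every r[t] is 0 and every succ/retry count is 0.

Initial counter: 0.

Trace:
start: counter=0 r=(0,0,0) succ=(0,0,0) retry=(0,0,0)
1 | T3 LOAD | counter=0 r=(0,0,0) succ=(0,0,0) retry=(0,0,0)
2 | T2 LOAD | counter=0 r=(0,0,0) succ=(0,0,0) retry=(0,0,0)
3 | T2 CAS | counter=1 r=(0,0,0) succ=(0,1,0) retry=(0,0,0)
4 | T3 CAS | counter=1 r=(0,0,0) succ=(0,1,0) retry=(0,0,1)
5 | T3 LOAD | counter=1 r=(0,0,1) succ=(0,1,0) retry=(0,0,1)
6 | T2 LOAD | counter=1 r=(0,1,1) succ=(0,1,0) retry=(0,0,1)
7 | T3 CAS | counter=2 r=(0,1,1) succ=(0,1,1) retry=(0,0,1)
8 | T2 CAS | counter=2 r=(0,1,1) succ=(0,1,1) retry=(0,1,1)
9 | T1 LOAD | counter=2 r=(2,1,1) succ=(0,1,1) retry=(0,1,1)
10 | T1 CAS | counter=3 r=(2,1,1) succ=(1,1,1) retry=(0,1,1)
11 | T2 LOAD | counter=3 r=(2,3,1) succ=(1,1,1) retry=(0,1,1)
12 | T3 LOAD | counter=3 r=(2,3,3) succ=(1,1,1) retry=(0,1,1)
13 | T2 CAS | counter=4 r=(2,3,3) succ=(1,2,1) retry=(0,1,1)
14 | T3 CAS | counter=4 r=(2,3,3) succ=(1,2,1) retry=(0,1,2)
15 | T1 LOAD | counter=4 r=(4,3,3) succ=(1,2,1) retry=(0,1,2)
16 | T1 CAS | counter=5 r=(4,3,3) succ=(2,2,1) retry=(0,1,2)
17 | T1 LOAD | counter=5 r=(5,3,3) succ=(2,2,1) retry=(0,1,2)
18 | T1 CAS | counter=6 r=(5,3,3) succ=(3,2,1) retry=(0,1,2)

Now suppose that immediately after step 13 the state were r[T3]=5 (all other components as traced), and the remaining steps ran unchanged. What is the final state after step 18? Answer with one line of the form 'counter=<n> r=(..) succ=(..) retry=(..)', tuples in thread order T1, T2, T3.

counter=6 r=(5,3,5) succ=(3,2,1) retry=(0,1,2)

state after step 13 := counter=4 r=(2,3,5) succ=(1,2,1) retry=(0,1,1)
14 | T3 CAS | counter=4 r=(2,3,5) succ=(1,2,1) retry=(0,1,2)
15 | T1 LOAD | counter=4 r=(4,3,5) succ=(1,2,1) retry=(0,1,2)
16 | T1 CAS | counter=5 r=(4,3,5) succ=(2,2,1) retry=(0,1,2)
17 | T1 LOAD | counter=5 r=(5,3,5) succ=(2,2,1) retry=(0,1,2)
18 | T1 CAS | counter=6 r=(5,3,5) succ=(3,2,1) retry=(0,1,2)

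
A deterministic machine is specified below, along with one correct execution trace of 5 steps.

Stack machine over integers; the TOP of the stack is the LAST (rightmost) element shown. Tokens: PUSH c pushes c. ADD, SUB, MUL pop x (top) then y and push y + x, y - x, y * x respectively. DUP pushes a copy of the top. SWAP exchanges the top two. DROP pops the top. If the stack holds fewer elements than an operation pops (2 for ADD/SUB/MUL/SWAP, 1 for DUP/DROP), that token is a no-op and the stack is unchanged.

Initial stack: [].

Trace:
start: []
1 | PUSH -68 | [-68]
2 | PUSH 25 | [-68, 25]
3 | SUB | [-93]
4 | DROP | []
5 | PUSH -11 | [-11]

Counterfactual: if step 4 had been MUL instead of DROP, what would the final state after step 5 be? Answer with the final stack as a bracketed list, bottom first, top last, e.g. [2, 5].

(re-executing from step 4 with the substitution; state before step 4: [-93])
4 | MUL | [-93]
5 | PUSH -11 | [-93, -11]

[-93, -11]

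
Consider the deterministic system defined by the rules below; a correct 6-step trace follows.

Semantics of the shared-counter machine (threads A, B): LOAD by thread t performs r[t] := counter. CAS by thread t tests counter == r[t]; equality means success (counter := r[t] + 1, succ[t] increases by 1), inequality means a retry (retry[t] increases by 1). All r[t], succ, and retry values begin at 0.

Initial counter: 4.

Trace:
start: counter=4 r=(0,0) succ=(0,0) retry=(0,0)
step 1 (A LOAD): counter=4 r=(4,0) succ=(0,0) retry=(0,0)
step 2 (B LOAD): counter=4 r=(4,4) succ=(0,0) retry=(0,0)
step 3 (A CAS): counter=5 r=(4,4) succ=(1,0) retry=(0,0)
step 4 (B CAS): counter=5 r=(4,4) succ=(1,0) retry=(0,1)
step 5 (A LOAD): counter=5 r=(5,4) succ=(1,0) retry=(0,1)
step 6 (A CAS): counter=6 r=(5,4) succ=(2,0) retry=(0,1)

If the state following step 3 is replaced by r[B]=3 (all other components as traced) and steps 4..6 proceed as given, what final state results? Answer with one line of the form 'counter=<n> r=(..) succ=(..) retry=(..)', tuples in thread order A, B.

state after step 3 := counter=5 r=(4,3) succ=(1,0) retry=(0,0)
step 4 (B CAS): counter=5 r=(4,3) succ=(1,0) retry=(0,1)
step 5 (A LOAD): counter=5 r=(5,3) succ=(1,0) retry=(0,1)
step 6 (A CAS): counter=6 r=(5,3) succ=(2,0) retry=(0,1)

counter=6 r=(5,3) succ=(2,0) retry=(0,1)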